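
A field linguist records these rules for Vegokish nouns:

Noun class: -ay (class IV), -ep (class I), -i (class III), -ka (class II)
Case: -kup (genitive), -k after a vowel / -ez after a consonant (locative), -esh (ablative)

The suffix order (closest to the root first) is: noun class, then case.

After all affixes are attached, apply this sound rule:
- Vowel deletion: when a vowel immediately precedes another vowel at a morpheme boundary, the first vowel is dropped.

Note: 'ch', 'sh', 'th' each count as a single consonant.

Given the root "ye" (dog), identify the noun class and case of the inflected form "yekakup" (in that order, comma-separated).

class II, genitive

Segment: ye-ka-kup.
noun class: -ka → class II.
case: -kup → genitive.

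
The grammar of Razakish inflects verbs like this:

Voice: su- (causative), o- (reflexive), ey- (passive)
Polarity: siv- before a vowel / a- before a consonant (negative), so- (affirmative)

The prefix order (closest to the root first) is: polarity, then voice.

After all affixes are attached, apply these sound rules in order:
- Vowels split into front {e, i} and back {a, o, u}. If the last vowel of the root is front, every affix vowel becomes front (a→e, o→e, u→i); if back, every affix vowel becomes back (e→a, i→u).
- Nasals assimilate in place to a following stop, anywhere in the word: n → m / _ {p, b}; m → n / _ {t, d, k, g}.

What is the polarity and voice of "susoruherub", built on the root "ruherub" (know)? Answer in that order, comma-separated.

Segment: su-so-ruherub.
polarity: so- → affirmative.
voice: su- → causative.

affirmative, causative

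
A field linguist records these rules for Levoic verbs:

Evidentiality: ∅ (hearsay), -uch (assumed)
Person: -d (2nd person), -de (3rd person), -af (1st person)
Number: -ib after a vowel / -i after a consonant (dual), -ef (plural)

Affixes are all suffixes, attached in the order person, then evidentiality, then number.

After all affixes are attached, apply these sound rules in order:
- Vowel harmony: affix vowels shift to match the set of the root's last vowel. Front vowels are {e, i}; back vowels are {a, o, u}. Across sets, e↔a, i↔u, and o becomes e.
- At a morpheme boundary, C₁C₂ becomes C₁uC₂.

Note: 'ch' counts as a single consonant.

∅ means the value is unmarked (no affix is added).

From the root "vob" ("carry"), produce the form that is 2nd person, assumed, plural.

vobuduchaf

Attach person 2nd person -d → vobd.
Attach evidentiality assumed -uch → vobduch.
Attach number plural -ef → vobduchef.
Apply vowel harmony: vobduchef → vobduchaf.
Apply epenthesis: vobduchaf → vobuduchaf.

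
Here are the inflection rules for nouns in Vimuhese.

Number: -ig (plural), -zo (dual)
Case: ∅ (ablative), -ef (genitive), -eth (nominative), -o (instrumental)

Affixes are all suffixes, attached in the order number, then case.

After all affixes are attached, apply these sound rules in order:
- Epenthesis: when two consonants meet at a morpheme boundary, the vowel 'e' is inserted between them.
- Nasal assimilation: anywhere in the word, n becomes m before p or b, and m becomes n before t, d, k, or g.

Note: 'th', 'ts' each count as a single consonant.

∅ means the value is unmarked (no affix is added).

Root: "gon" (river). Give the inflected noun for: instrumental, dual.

Attach number dual -zo → gonzo.
Attach case instrumental -o → gonzoo.
Apply epenthesis: gonzoo → gonezoo.
Nasal assimilation: no change.

gonezoo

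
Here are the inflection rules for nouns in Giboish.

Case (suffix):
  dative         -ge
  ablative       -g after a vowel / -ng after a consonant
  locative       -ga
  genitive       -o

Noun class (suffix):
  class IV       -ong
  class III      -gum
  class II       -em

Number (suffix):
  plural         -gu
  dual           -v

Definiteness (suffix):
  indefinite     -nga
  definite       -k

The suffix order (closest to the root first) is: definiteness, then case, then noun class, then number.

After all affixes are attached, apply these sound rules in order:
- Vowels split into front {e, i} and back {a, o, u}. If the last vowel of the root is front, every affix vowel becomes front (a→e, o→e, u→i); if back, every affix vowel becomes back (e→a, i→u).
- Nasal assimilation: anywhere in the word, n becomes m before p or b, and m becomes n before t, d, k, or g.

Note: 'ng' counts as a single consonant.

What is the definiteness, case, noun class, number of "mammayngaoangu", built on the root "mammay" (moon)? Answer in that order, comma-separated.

Segment: mammay-nga-o-em-gu.
definiteness: -nga → indefinite.
case: -o → genitive.
noun class: -em → class II.
number: -gu → plural.

indefinite, genitive, class II, plural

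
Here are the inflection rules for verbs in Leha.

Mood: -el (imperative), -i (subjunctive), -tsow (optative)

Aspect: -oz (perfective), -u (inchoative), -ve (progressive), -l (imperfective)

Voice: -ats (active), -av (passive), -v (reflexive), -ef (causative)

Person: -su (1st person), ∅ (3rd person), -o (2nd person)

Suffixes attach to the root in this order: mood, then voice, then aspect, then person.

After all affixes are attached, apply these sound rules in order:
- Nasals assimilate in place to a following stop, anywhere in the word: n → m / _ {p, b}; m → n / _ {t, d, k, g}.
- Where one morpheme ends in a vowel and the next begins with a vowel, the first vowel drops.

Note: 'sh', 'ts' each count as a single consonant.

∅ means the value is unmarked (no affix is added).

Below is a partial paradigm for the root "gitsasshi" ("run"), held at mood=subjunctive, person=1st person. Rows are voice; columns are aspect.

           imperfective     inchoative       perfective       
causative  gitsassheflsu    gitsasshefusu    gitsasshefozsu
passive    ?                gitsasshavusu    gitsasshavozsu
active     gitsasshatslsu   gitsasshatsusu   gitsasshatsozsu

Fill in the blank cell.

gitsasshavlsu

Attach mood subjunctive -i → gitsasshii.
Attach voice passive -av → gitsasshiiav.
Attach aspect imperfective -l → gitsasshiiavl.
Attach person 1st person -su → gitsasshiiavlsu.
Nasal assimilation: no change.
Apply vowel deletion: gitsasshiiavlsu → gitsasshavlsu.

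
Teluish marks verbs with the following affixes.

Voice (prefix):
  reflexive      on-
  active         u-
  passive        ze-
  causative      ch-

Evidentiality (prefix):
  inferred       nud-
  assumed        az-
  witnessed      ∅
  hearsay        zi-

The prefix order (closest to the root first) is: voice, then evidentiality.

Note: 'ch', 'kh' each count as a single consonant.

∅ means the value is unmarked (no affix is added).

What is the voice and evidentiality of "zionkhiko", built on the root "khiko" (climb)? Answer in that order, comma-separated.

Segment: zi-on-khiko.
voice: on- → reflexive.
evidentiality: zi- → hearsay.

reflexive, hearsay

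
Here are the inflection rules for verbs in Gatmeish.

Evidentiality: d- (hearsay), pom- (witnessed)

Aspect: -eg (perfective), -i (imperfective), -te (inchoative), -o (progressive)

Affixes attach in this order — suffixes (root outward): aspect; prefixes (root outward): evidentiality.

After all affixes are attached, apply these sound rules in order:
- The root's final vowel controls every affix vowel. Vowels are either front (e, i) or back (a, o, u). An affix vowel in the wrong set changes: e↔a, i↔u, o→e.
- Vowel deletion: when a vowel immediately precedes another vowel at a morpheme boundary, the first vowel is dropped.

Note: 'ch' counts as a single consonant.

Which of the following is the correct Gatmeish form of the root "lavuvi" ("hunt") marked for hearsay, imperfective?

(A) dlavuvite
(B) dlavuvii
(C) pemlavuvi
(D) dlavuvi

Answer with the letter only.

D

Attach evidentiality hearsay d- → dlavuvi.
Attach aspect imperfective -i → dlavuvii.
Vowel harmony: no change.
Apply vowel deletion: dlavuvii → dlavuvi.
So the correct form is dlavuvi, option (D).
(A) dlavuvite is wrong: it uses inchoative instead of imperfective for aspect.
(B) dlavuvii is wrong: it fails to apply the sound rule(s).
(C) pemlavuvi is wrong: it uses witnessed instead of hearsay for evidentiality.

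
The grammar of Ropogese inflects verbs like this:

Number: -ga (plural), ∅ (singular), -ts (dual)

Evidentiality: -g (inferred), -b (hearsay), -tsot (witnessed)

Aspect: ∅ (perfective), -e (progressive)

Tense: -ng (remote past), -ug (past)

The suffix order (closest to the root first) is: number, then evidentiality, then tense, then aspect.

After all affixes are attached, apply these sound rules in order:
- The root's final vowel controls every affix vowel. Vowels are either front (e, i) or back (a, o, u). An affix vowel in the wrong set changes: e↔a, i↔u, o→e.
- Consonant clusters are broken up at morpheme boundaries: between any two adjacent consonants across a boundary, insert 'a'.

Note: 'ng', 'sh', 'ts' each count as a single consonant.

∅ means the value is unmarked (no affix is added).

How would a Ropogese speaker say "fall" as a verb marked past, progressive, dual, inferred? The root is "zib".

zibatsagige

Attach number dual -ts → zibts.
Attach evidentiality inferred -g → zibtsg.
Attach tense past -ug → zibtsgug.
Attach aspect progressive -e → zibtsguge.
Apply vowel harmony: zibtsguge → zibtsgige.
Apply epenthesis: zibtsgige → zibatsagige.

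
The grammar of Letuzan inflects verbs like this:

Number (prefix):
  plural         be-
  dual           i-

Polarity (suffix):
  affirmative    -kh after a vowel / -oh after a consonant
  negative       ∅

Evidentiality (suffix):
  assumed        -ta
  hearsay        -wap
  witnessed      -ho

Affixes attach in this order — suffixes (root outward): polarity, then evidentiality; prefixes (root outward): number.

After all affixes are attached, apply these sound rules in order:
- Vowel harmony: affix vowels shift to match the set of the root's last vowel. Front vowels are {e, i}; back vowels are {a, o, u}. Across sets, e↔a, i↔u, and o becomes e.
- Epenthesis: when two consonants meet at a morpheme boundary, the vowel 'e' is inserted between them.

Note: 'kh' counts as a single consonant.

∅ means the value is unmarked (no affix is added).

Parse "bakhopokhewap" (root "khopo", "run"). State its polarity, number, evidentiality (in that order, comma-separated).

Segment: be-khopo-kh-wap.
polarity: -kh/oh → affirmative.
number: be- → plural.
evidentiality: -wap → hearsay.

affirmative, plural, hearsay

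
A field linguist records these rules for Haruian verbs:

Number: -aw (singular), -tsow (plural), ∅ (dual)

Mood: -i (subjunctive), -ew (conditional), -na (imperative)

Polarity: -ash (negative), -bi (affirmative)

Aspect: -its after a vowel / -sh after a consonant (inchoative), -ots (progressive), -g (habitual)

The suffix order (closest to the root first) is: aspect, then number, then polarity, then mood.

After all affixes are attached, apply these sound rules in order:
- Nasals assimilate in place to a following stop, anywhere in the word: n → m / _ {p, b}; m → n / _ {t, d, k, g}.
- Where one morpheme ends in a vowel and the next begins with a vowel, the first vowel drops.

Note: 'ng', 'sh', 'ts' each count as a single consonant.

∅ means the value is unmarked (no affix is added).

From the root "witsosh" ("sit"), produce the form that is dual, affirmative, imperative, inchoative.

witsoshshbina

Attach aspect inchoative -sh (after consonant 'sh') → witsoshsh.
number = dual: zero marking, form stays witsoshsh.
Attach polarity affirmative -bi → witsoshshbi.
Attach mood imperative -na → witsoshshbina.
Nasal assimilation: no change.
Vowel deletion: no change.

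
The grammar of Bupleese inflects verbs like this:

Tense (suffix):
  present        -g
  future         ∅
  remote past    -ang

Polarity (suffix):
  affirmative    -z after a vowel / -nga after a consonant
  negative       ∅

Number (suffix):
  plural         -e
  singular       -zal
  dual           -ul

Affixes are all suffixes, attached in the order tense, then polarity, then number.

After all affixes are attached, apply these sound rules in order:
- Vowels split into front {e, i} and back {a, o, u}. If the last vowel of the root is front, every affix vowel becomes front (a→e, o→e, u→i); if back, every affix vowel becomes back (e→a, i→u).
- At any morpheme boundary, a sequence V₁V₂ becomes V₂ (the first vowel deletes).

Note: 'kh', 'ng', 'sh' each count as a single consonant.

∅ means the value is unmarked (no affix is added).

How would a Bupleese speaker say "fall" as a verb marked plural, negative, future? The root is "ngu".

nga

tense = future: zero marking, form stays ngu.
polarity = negative: zero marking, form stays ngu.
Attach number plural -e → ngue.
Apply vowel harmony: ngue → ngua.
Apply vowel deletion: ngua → nga.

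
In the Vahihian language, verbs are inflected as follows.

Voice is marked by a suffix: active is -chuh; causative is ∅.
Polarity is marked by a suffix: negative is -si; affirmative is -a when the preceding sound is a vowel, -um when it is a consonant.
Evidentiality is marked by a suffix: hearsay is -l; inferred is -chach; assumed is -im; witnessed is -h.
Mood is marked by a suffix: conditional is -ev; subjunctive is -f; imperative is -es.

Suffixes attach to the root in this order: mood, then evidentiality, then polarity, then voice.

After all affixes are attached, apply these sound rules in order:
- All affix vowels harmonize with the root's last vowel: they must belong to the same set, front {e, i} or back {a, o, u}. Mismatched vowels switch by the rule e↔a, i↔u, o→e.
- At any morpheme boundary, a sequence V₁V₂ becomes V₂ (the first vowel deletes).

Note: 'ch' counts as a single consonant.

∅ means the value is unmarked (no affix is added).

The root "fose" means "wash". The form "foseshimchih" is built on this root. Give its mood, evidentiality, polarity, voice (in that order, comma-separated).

Segment: fose-es-h-um-chuh.
mood: -es → imperative.
evidentiality: -h → witnessed.
polarity: -a/um → affirmative.
voice: -chuh → active.

imperative, witnessed, affirmative, active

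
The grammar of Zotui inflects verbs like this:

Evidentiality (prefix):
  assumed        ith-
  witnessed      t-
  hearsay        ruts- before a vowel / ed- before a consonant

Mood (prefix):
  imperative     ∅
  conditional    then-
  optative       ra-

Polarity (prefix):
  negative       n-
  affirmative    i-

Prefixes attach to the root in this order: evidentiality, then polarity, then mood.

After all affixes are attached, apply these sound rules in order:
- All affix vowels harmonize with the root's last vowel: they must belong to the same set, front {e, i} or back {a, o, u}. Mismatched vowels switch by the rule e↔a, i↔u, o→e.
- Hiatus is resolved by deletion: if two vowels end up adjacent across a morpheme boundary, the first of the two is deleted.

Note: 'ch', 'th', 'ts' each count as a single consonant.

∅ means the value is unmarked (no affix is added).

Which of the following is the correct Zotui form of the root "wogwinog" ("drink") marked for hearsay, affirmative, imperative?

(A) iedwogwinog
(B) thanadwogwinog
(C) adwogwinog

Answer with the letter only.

C

Attach evidentiality hearsay ed- (before consonant 'w') → edwogwinog.
Attach polarity affirmative i- → iedwogwinog.
mood = imperative: zero marking, form stays iedwogwinog.
Apply vowel harmony: iedwogwinog → uadwogwinog.
Apply vowel deletion: uadwogwinog → adwogwinog.
So the correct form is adwogwinog, option (C).
(B) thanadwogwinog is wrong: it uses conditional instead of imperative for mood.
(A) iedwogwinog is wrong: it fails to apply the sound rule(s).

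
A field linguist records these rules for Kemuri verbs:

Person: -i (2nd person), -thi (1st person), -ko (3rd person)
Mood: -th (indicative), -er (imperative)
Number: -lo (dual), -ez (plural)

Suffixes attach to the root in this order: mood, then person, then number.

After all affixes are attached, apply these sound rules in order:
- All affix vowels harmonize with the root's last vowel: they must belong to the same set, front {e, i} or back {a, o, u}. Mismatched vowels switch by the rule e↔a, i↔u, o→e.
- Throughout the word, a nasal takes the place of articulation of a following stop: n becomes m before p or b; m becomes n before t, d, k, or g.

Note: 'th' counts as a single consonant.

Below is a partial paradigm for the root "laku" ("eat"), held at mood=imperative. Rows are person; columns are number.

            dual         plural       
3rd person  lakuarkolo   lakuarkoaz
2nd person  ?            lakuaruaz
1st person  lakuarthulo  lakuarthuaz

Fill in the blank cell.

lakuarulo

Attach mood imperative -er → lakuer.
Attach person 2nd person -i → lakueri.
Attach number dual -lo → lakuerilo.
Apply vowel harmony: lakuerilo → lakuarulo.
Nasal assimilation: no change.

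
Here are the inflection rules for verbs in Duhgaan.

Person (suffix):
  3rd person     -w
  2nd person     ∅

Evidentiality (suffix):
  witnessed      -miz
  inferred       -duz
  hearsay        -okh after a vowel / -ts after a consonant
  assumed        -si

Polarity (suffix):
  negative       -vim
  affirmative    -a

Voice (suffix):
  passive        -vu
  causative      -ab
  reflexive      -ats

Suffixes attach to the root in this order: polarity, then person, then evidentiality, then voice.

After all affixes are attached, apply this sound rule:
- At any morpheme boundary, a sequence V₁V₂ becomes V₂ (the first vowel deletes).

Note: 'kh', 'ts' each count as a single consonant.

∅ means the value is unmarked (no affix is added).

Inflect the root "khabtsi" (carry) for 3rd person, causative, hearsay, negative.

khabtsivimwtsab

Attach polarity negative -vim → khabtsivim.
Attach person 3rd person -w → khabtsivimw.
Attach evidentiality hearsay -ts (after consonant 'w') → khabtsivimwts.
Attach voice causative -ab → khabtsivimwtsab.
Vowel deletion: no change.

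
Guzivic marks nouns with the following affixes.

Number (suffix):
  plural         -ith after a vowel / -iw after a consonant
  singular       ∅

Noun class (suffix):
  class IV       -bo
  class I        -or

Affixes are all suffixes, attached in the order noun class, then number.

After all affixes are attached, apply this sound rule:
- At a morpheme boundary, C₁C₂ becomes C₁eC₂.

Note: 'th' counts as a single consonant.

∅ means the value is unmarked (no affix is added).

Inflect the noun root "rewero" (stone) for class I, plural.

Attach noun class class I -or → reweroor.
Attach number plural -iw (after consonant 'r') → rewerooriw.
Epenthesis: no change.

rewerooriw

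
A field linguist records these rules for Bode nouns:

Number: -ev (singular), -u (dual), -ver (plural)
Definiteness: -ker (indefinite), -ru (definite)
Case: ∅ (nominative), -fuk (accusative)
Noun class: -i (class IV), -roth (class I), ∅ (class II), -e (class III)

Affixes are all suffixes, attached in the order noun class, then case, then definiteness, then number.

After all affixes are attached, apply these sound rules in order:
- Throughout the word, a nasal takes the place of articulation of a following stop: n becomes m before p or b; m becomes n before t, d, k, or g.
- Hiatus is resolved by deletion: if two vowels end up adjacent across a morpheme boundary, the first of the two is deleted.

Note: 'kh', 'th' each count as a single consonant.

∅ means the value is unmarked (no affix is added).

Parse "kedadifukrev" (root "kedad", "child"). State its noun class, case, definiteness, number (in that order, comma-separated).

Segment: kedad-i-fuk-ru-ev.
noun class: -i → class IV.
case: -fuk → accusative.
definiteness: -ru → definite.
number: -ev → singular.

class IV, accusative, definite, singular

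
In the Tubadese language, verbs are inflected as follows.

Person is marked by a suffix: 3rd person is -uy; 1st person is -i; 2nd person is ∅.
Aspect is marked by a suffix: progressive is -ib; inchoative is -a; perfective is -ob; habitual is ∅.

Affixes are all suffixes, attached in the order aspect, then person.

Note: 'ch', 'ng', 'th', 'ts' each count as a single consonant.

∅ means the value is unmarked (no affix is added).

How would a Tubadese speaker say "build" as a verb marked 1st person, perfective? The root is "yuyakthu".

Attach aspect perfective -ob → yuyakthuob.
Attach person 1st person -i → yuyakthuobi.

yuyakthuobi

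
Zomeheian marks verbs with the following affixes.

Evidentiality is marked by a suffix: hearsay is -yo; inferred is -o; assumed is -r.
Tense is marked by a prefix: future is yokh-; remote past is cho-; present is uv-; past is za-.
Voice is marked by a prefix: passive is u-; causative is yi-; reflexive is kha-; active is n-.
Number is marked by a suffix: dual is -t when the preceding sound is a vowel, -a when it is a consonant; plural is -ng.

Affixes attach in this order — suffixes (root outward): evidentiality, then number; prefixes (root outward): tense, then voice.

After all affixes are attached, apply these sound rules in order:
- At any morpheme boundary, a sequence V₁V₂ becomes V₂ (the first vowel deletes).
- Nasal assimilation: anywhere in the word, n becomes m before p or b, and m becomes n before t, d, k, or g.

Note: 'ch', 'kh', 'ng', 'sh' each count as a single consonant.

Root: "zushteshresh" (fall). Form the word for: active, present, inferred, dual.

nuvzushteshreshot

Attach tense present uv- → uvzushteshresh.
Attach evidentiality inferred -o → uvzushteshresho.
Attach number dual -t (after vowel 'o') → uvzushteshreshot.
Attach voice active n- → nuvzushteshreshot.
Vowel deletion: no change.
Nasal assimilation: no change.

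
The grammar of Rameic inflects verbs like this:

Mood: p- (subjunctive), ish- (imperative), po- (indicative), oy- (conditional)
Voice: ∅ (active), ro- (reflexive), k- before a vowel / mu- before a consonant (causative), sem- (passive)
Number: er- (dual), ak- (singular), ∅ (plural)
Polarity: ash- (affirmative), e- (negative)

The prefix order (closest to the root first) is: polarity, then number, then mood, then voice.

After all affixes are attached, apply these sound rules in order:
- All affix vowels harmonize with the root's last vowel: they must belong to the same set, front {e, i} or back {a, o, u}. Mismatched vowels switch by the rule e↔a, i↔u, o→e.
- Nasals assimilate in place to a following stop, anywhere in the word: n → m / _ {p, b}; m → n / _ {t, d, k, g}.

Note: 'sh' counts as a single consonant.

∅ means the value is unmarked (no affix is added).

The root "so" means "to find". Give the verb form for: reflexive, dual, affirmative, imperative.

rousharashso

Attach polarity affirmative ash- → ashso.
Attach number dual er- → erashso.
Attach mood imperative ish- → isherashso.
Attach voice reflexive ro- → roisherashso.
Apply vowel harmony: roisherashso → rousharashso.
Nasal assimilation: no change.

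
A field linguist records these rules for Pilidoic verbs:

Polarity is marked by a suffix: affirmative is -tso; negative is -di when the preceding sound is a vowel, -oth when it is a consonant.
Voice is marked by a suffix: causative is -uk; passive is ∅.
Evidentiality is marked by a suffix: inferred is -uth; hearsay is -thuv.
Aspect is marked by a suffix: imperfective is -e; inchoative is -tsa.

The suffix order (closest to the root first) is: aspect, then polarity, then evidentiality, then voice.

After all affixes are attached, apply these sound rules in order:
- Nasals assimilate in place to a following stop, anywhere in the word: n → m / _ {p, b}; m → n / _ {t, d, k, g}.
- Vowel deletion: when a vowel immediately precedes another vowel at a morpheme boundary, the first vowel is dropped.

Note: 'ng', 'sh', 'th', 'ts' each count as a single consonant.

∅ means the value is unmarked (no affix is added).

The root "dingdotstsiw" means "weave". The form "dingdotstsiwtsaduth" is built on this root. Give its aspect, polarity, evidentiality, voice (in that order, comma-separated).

Segment: dingdotstsiw-tsa-di-uth.
aspect: -tsa → inchoative.
polarity: -di/oth → negative.
evidentiality: -uth → inferred.
voice: ∅ → passive.

inchoative, negative, inferred, passive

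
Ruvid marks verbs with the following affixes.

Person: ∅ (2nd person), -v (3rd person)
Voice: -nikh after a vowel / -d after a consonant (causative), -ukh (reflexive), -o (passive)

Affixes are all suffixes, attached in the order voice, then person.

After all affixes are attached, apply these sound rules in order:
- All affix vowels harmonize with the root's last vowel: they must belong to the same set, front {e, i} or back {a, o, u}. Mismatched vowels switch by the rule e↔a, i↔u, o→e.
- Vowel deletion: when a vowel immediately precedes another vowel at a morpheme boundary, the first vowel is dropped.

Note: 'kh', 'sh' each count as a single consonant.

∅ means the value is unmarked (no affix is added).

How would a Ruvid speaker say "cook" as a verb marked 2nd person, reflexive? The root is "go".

gukh

Attach voice reflexive -ukh → goukh.
person = 2nd person: zero marking, form stays goukh.
Vowel harmony: no change.
Apply vowel deletion: goukh → gukh.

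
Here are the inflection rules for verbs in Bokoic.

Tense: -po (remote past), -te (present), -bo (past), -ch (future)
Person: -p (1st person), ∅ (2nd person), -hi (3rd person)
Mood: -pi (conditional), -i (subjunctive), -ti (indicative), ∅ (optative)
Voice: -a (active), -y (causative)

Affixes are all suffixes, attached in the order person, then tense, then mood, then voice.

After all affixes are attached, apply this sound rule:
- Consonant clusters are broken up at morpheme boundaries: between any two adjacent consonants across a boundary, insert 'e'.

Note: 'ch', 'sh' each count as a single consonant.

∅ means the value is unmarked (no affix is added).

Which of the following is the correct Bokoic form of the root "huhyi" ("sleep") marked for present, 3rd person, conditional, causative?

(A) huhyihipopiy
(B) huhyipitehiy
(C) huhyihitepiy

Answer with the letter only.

C

Attach person 3rd person -hi → huhyihi.
Attach tense present -te → huhyihite.
Attach mood conditional -pi → huhyihitepi.
Attach voice causative -y → huhyihitepiy.
Epenthesis: no change.
So the correct form is huhyihitepiy, option (C).
(A) huhyihipopiy is wrong: it uses remote past instead of present for tense.
(B) huhyipitehiy is wrong: it has the affixes in the wrong order.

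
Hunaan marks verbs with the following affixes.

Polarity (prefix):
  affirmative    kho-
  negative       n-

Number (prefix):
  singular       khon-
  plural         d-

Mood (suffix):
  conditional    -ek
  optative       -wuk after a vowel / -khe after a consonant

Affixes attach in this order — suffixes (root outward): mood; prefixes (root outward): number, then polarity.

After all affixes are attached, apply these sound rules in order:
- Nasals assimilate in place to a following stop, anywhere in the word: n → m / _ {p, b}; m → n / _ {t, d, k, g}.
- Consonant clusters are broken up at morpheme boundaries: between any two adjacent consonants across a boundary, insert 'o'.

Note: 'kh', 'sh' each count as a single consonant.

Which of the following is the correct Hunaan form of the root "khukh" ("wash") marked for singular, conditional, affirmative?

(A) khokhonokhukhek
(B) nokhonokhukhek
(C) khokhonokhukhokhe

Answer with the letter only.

Attach mood conditional -ek → khukhek.
Attach number singular khon- → khonkhukhek.
Attach polarity affirmative kho- → khokhonkhukhek.
Nasal assimilation: no change.
Apply epenthesis: khokhonkhukhek → khokhonokhukhek.
So the correct form is khokhonokhukhek, option (A).
(B) nokhonokhukhek is wrong: it uses negative instead of affirmative for polarity.
(C) khokhonokhukhokhe is wrong: it uses optative instead of conditional for mood.

A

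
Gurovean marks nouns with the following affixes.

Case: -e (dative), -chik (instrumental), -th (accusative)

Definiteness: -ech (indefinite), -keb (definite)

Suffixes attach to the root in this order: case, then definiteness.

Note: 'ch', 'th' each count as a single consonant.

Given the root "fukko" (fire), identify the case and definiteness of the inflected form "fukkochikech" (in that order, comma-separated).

instrumental, indefinite

Segment: fukko-chik-ech.
case: -chik → instrumental.
definiteness: -ech → indefinite.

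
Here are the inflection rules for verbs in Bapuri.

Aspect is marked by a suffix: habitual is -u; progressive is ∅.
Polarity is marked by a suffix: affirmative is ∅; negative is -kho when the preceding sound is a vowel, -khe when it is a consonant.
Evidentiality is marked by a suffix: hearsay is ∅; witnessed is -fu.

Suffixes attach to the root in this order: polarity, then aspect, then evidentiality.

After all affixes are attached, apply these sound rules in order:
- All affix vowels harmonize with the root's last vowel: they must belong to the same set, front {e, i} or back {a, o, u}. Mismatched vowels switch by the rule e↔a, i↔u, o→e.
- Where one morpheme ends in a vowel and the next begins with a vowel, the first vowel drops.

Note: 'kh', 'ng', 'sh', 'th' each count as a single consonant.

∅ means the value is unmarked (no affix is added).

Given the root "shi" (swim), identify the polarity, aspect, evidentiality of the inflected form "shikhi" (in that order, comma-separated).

negative, habitual, hearsay

Segment: shi-kho-u.
polarity: -kho/khe → negative.
aspect: -u → habitual.
evidentiality: ∅ → hearsay.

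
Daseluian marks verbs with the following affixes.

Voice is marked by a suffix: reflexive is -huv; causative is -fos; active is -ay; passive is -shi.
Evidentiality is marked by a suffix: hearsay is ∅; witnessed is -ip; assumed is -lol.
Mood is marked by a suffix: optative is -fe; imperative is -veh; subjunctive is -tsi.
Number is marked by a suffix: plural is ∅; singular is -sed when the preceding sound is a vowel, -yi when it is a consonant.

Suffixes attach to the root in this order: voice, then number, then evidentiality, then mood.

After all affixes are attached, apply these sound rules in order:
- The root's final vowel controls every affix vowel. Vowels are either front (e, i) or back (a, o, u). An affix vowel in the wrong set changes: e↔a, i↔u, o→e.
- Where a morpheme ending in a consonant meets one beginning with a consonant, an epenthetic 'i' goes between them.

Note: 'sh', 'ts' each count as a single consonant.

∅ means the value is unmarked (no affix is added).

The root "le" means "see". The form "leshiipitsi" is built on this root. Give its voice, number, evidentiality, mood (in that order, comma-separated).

Segment: le-shi-ip-tsi.
voice: -shi → passive.
number: ∅ → plural.
evidentiality: -ip → witnessed.
mood: -tsi → subjunctive.

passive, plural, witnessed, subjunctive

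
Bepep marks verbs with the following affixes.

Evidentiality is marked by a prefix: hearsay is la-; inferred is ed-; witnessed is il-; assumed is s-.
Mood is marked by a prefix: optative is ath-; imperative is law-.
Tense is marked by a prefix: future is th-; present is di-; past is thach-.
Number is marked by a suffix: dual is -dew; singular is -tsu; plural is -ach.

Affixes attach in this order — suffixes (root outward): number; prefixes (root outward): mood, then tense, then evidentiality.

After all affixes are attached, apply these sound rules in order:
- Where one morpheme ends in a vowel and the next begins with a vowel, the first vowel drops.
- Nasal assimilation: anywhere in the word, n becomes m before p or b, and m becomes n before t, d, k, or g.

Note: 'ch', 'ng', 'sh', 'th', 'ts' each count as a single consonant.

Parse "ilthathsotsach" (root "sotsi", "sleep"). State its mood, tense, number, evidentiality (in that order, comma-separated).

optative, future, plural, witnessed

Segment: il-th-ath-sotsi-ach.
mood: ath- → optative.
tense: th- → future.
number: -ach → plural.
evidentiality: il- → witnessed.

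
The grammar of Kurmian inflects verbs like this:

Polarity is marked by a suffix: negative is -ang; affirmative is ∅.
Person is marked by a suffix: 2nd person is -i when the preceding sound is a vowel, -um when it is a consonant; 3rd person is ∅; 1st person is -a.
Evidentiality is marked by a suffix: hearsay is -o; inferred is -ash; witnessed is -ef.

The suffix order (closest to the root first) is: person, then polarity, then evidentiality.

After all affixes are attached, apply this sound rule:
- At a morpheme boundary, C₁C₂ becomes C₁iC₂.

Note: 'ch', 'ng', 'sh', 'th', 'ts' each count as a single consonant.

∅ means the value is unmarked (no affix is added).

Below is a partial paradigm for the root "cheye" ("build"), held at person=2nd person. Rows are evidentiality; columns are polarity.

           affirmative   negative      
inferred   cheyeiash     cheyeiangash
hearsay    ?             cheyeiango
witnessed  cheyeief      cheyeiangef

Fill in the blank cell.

Attach person 2nd person -i (after vowel 'e') → cheyei.
polarity = affirmative: zero marking, form stays cheyei.
Attach evidentiality hearsay -o → cheyeio.
Epenthesis: no change.

cheyeio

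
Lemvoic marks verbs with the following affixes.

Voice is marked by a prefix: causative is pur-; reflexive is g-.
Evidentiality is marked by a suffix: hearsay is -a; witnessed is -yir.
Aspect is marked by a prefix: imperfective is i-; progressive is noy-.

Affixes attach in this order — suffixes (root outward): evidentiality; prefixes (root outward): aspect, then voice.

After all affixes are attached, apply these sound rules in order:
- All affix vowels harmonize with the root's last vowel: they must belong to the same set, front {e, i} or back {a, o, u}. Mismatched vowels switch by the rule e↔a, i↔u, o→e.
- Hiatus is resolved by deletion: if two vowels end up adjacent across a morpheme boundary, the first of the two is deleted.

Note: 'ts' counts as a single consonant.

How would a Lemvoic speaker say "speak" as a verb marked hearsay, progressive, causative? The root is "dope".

Attach aspect progressive noy- → noydope.
Attach voice causative pur- → purnoydope.
Attach evidentiality hearsay -a → purnoydopea.
Apply vowel harmony: purnoydopea → pirneydopee.
Apply vowel deletion: pirneydopee → pirneydope.

pirneydope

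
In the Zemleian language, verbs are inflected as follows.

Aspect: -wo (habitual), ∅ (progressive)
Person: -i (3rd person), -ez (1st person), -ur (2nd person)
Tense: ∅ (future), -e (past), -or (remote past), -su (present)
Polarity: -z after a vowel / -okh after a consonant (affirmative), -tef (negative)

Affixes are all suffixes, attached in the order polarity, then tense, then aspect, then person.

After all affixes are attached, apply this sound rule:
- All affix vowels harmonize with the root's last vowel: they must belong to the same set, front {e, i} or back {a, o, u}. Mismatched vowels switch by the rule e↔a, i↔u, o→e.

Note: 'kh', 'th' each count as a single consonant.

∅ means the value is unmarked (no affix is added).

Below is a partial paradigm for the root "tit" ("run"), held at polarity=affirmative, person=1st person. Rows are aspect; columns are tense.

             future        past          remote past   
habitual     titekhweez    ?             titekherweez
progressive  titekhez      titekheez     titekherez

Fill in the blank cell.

Attach polarity affirmative -okh (after consonant 't') → titokh.
Attach tense past -e → titokhe.
Attach aspect habitual -wo → titokhewo.
Attach person 1st person -ez → titokhewoez.
Apply vowel harmony: titokhewoez → titekheweez.

titekheweez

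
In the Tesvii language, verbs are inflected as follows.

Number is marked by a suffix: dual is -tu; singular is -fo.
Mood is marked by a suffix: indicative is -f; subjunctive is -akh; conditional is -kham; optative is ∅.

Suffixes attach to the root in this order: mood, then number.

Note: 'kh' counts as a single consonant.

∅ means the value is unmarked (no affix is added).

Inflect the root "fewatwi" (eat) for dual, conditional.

Attach mood conditional -kham → fewatwikham.
Attach number dual -tu → fewatwikhamtu.

fewatwikhamtu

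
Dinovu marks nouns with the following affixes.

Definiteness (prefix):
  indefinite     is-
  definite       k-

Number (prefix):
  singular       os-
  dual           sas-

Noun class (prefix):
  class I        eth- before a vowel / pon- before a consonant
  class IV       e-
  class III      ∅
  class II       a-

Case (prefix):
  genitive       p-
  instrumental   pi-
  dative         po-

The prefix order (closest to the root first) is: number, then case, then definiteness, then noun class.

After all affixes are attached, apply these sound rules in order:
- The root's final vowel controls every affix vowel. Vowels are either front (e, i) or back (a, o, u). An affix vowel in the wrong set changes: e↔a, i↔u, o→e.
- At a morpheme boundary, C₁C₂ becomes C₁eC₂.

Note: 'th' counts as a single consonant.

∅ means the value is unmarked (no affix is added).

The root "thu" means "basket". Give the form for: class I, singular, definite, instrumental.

ponekepuosethu

Attach number singular os- → osthu.
Attach case instrumental pi- → piosthu.
Attach definiteness definite k- → kpiosthu.
Attach noun class class I pon- (before consonant 'k') → ponkpiosthu.
Apply vowel harmony: ponkpiosthu → ponkpuosthu.
Apply epenthesis: ponkpuosthu → ponekepuosethu.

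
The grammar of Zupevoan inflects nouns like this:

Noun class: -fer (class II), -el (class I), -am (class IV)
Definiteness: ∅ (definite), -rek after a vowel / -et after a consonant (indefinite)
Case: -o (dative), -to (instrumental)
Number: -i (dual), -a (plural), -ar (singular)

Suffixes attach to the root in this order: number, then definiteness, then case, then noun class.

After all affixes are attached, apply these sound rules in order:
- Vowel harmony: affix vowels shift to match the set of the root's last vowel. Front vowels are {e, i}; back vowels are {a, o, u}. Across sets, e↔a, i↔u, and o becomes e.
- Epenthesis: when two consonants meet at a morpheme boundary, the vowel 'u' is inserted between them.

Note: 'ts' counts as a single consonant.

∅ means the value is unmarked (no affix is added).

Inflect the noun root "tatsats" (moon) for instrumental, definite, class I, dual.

Attach number dual -i → tatsatsi.
definiteness = definite: zero marking, form stays tatsatsi.
Attach case instrumental -to → tatsatsito.
Attach noun class class I -el → tatsatsitoel.
Apply vowel harmony: tatsatsitoel → tatsatsutoal.
Epenthesis: no change.

tatsatsutoal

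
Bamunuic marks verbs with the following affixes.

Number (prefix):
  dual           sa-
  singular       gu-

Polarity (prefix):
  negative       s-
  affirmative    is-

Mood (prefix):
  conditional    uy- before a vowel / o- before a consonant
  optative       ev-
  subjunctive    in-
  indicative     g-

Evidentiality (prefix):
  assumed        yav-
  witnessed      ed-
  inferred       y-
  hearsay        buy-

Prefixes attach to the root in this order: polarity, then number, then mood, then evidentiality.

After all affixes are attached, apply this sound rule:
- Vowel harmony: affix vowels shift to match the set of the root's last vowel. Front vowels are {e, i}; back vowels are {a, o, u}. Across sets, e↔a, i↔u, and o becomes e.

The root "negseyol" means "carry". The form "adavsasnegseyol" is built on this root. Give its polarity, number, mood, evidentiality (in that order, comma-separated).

negative, dual, optative, witnessed

Segment: ed-ev-sa-s-negseyol.
polarity: s- → negative.
number: sa- → dual.
mood: ev- → optative.
evidentiality: ed- → witnessed.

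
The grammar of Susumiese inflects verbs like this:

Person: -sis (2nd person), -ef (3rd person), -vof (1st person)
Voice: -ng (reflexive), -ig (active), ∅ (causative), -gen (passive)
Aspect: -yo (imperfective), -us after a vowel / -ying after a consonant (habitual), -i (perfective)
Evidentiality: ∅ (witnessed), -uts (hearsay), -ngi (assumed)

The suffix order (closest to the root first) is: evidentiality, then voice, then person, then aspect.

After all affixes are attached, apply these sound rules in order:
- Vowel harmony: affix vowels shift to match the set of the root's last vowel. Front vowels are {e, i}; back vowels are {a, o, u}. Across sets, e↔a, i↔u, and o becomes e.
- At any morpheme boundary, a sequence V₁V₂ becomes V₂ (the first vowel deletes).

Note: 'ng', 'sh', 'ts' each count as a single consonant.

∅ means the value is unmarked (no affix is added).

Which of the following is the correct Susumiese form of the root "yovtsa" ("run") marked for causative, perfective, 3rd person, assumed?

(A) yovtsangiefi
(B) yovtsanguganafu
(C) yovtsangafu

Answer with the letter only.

Attach evidentiality assumed -ngi → yovtsangi.
voice = causative: zero marking, form stays yovtsangi.
Attach person 3rd person -ef → yovtsangief.
Attach aspect perfective -i → yovtsangiefi.
Apply vowel harmony: yovtsangiefi → yovtsanguafu.
Apply vowel deletion: yovtsanguafu → yovtsangafu.
So the correct form is yovtsangafu, option (C).
(B) yovtsanguganafu is wrong: it uses passive instead of causative for voice.
(A) yovtsangiefi is wrong: it fails to apply the sound rule(s).

C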